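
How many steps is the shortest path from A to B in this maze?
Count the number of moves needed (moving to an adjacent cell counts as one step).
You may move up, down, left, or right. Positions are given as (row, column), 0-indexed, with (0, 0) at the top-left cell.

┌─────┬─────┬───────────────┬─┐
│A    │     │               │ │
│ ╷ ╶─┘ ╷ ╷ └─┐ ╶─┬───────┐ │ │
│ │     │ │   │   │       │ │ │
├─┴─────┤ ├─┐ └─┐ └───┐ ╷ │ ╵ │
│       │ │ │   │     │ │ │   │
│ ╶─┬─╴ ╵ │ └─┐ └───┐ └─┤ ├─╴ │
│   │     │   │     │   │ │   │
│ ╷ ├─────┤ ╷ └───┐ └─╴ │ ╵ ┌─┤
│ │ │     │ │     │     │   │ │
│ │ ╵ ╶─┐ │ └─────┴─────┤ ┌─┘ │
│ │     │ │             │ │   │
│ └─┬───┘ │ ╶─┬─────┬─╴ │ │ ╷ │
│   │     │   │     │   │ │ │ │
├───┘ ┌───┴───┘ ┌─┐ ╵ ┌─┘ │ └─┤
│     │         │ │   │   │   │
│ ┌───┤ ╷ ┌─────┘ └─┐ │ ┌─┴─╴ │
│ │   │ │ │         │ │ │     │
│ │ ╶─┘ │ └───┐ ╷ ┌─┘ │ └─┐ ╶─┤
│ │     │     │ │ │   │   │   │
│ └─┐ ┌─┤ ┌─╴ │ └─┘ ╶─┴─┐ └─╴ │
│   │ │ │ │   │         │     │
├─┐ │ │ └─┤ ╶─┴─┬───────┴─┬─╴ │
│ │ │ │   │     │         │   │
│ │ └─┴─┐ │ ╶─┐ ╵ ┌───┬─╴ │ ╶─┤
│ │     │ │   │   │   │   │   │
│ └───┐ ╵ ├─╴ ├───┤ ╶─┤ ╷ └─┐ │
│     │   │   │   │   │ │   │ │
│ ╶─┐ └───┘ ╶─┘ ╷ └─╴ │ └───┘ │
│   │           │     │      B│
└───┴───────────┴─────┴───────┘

Using BFS to find shortest path:
Start: (0, 0), End: (14, 14)
Path found:
(0,0) → (0,1) → (1,1) → (1,2) → (1,3) → (0,3) → (0,4) → (0,5) → (1,5) → (1,6) → (2,6) → (2,7) → (3,7) → (3,8) → (3,9) → (4,9) → (4,10) → (4,11) → (3,11) → (3,10) → (2,10) → (2,9) → (2,8) → (1,8) → (1,7) → (0,7) → (0,8) → (0,9) → (0,10) → (0,11) → (0,12) → (0,13) → (1,13) → (2,13) → (2,14) → (3,14) → (3,13) → (4,13) → (4,12) → (5,12) → (6,12) → (7,12) → (7,11) → (8,11) → (9,11) → (9,12) → (10,12) → (10,13) → (10,14) → (11,14) → (11,13) → (12,13) → (12,14) → (13,14) → (14,14)
Number of steps: 54

Solution:

┌─────┬─────┬───────────────┬─┐
│A ↓  │↱ → ↓│  ↱ → → → → → ↓│ │
│ ╷ ╶─┘ ╷ ╷ └─┐ ╶─┬───────┐ │ │
│ │↳ → ↑│ │↳ ↓│↑ ↰│       │↓│ │
├─┴─────┤ ├─┐ └─┐ └───┐ ╷ │ ╵ │
│       │ │ │↳ ↓│↑ ← ↰│ │ │↳ ↓│
│ ╶─┬─╴ ╵ │ └─┐ └───┐ └─┤ ├─╴ │
│   │     │   │↳ → ↓│↑ ↰│ │↓ ↲│
│ ╷ ├─────┤ ╷ └───┐ └─╴ │ ╵ ┌─┤
│ │ │     │ │     │↳ → ↑│↓ ↲│ │
│ │ ╵ ╶─┐ │ └─────┴─────┤ ┌─┘ │
│ │     │ │             │↓│   │
│ └─┬───┘ │ ╶─┬─────┬─╴ │ │ ╷ │
│   │     │   │     │   │↓│ │ │
├───┘ ┌───┴───┘ ┌─┐ ╵ ┌─┘ │ └─┤
│     │         │ │   │↓ ↲│   │
│ ┌───┤ ╷ ┌─────┘ └─┐ │ ┌─┴─╴ │
│ │   │ │ │         │ │↓│     │
│ │ ╶─┘ │ └───┐ ╷ ┌─┘ │ └─┐ ╶─┤
│ │     │     │ │ │   │↳ ↓│   │
│ └─┐ ┌─┤ ┌─╴ │ └─┘ ╶─┴─┐ └─╴ │
│   │ │ │ │   │         │↳ → ↓│
├─┐ │ │ └─┤ ╶─┴─┬───────┴─┬─╴ │
│ │ │ │   │     │         │↓ ↲│
│ │ └─┴─┐ │ ╶─┐ ╵ ┌───┬─╴ │ ╶─┤
│ │     │ │   │   │   │   │↳ ↓│
│ └───┐ ╵ ├─╴ ├───┤ ╶─┤ ╷ └─┐ │
│     │   │   │   │   │ │   │↓│
│ ╶─┐ └───┘ ╶─┘ ╷ └─╴ │ └───┘ │
│   │           │     │      B│
└───┴───────────┴─────┴───────┘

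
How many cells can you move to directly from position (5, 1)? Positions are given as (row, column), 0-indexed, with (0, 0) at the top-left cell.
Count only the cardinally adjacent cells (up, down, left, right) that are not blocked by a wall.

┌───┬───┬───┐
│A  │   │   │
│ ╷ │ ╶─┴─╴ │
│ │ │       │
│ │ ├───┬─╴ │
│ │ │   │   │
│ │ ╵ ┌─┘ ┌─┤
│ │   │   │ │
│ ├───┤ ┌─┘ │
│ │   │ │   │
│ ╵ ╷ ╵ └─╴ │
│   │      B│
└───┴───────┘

Checking passable neighbors of (5, 1):
Neighbors: (4, 1), (5, 0)
Count: 2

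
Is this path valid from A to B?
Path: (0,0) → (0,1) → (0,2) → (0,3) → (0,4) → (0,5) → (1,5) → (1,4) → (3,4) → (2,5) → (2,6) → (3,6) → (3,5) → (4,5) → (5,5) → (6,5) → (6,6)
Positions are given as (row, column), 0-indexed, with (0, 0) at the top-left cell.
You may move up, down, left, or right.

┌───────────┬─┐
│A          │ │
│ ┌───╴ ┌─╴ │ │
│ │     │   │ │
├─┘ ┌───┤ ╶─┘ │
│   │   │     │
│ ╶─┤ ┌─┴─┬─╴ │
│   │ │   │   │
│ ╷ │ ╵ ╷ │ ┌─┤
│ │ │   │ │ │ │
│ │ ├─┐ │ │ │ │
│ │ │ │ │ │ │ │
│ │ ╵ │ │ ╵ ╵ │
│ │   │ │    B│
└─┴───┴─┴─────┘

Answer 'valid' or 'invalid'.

Checking path validity:
Result: Invalid move at step 8: cannot move from (1, 4) to (3, 4).

invalid

Correct solution:

┌───────────┬─┐
│A → → → → ↓│ │
│ ┌───╴ ┌─╴ │ │
│ │     │↓ ↲│ │
├─┘ ┌───┤ ╶─┘ │
│   │   │↳ → ↓│
│ ╶─┤ ┌─┴─┬─╴ │
│   │ │   │↓ ↲│
│ ╷ │ ╵ ╷ │ ┌─┤
│ │ │   │ │↓│ │
│ │ ├─┐ │ │ │ │
│ │ │ │ │ │↓│ │
│ │ ╵ │ │ ╵ ╵ │
│ │   │ │  ↳ B│
└─┴───┴─┴─────┘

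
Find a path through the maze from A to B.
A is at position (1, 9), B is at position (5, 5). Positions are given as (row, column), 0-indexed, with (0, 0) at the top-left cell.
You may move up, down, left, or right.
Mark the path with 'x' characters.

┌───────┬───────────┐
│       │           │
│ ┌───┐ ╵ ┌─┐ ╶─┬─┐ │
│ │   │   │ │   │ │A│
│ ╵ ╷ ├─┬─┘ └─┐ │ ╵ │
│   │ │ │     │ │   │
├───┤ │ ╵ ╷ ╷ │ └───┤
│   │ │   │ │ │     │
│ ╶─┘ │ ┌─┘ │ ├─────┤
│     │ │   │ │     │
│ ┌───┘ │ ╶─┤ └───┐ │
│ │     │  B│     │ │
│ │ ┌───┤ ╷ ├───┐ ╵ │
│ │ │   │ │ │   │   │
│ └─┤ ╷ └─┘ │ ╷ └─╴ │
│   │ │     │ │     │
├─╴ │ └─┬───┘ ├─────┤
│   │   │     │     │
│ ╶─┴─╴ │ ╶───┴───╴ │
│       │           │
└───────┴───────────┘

Finding the shortest path from (1, 9) to (5, 5):
Path length: 42 steps
Directions: up → left → left → left → left → left → down → left → up → left → left → left → down → down → right → up → right → down → down → down → left → left → down → down → down → right → down → left → down → right → right → right → up → left → up → up → right → down → right → right → up → up

Solution:

┌───────┬───────────┐
│x x x x│x x x x x x│
│ ┌───┐ ╵ ┌─┐ ╶─┬─┐ │
│x│x x│x x│ │   │ │A│
│ ╵ ╷ ├─┬─┘ └─┐ │ ╵ │
│x x│x│ │     │ │   │
├───┤ │ ╵ ╷ ╷ │ └───┤
│   │x│   │ │ │     │
│ ╶─┘ │ ┌─┘ │ ├─────┤
│x x x│ │   │ │     │
│ ┌───┘ │ ╶─┤ └───┐ │
│x│     │  B│     │ │
│ │ ┌───┤ ╷ ├───┐ ╵ │
│x│ │x x│ │x│   │   │
│ └─┤ ╷ └─┘ │ ╷ └─╴ │
│x x│x│x x x│ │     │
├─╴ │ └─┬───┘ ├─────┤
│x x│x x│     │     │
│ ╶─┴─╴ │ ╶───┴───╴ │
│x x x x│           │
└───────┴───────────┘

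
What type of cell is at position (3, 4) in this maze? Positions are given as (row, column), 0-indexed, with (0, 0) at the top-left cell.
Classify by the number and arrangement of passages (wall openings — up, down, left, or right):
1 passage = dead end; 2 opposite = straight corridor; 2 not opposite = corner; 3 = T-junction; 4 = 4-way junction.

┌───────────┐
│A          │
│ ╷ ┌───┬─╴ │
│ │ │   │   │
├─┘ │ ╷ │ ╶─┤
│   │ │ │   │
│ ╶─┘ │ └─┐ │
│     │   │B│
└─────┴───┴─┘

Checking cell at (3, 4):
Number of passages: 1
Cell type: dead end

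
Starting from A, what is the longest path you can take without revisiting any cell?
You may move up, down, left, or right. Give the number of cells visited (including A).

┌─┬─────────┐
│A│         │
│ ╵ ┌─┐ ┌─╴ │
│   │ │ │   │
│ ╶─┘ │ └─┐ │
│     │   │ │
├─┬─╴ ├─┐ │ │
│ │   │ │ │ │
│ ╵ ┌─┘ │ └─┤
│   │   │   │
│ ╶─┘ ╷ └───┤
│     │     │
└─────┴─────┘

Finding longest simple path using DFS:
Start: (0, 0)
Longest path visits 17 cells
Path: A → down → down → right → right → down → left → down → left → down → right → right → up → right → down → right → right

Solution:

┌─┬─────────┐
│A│         │
│ ╵ ┌─┐ ┌─╴ │
│↓  │ │ │   │
│ ╶─┘ │ └─┐ │
│↳ → ↓│   │ │
├─┬─╴ ├─┐ │ │
│ │↓ ↲│ │ │ │
│ ╵ ┌─┘ │ └─┤
│↓ ↲│↱ ↓│   │
│ ╶─┘ ╷ └───┤
│↳ → ↑│↳ → B│
└─────┴─────┘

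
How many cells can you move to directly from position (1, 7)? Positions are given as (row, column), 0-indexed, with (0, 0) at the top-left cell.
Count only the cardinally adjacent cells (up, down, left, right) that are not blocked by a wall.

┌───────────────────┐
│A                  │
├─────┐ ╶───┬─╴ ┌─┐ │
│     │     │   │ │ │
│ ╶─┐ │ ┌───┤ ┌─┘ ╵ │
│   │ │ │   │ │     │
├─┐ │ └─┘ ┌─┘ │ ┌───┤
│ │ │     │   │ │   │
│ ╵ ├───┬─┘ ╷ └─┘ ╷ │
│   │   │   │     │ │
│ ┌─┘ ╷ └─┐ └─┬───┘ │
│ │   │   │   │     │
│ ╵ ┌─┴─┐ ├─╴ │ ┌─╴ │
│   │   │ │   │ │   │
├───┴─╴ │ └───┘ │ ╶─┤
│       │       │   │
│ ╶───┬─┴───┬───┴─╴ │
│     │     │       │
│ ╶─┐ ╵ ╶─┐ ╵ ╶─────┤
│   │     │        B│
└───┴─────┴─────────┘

Checking passable neighbors of (1, 7):
Neighbors: (0, 7), (1, 6)
Count: 2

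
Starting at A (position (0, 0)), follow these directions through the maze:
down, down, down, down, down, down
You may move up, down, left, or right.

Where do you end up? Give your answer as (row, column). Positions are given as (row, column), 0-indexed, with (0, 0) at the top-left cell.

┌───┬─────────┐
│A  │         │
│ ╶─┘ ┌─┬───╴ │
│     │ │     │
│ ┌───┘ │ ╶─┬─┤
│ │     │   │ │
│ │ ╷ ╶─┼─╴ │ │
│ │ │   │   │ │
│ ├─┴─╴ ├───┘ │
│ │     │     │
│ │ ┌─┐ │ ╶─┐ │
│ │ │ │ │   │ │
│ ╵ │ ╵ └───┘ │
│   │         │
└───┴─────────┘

Following directions step by step:
Start: (0, 0)
  down: (0, 0) → (1, 0)
  down: (1, 0) → (2, 0)
  down: (2, 0) → (3, 0)
  down: (3, 0) → (4, 0)
  down: (4, 0) → (5, 0)
  down: (5, 0) → (6, 0)
Final position: (6, 0)

Path taken:

┌───┬─────────┐
│A  │         │
│ ╶─┘ ┌─┬───╴ │
│↓    │ │     │
│ ┌───┘ │ ╶─┬─┤
│↓│     │   │ │
│ │ ╷ ╶─┼─╴ │ │
│↓│ │   │   │ │
│ ├─┴─╴ ├───┘ │
│↓│     │     │
│ │ ┌─┐ │ ╶─┐ │
│↓│ │ │ │   │ │
│ ╵ │ ╵ └───┘ │
│B  │         │
└───┴─────────┘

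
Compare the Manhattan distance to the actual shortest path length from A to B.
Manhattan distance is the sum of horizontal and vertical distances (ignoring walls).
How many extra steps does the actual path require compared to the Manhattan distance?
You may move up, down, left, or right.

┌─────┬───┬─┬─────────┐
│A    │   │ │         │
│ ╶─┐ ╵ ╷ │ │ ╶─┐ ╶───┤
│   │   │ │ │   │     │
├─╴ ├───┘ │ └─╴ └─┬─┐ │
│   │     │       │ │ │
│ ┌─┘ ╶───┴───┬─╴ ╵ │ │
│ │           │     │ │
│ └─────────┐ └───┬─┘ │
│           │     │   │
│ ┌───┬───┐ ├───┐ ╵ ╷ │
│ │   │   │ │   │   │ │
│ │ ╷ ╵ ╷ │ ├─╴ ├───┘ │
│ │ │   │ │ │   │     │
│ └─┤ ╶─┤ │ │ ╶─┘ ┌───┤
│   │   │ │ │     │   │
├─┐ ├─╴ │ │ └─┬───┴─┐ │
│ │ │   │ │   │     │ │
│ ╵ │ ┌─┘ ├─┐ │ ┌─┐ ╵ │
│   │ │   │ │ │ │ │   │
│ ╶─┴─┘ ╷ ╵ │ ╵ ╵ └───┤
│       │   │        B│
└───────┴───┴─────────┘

Manhattan distance: |10 - 0| + |10 - 0| = 20
Actual path length: 22
Extra steps: 22 - 20 = 2

Solution:

┌─────┬───┬─┬─────────┐
│A    │   │ │         │
│ ╶─┐ ╵ ╷ │ │ ╶─┐ ╶───┤
│↳ ↓│   │ │ │   │     │
├─╴ ├───┘ │ └─╴ └─┬─┐ │
│↓ ↲│     │       │ │ │
│ ┌─┘ ╶───┴───┬─╴ ╵ │ │
│↓│           │     │ │
│ └─────────┐ └───┬─┘ │
│↳ → → → → ↓│     │   │
│ ┌───┬───┐ ├───┐ ╵ ╷ │
│ │   │   │↓│   │   │ │
│ │ ╷ ╵ ╷ │ ├─╴ ├───┘ │
│ │ │   │ │↓│   │     │
│ └─┤ ╶─┤ │ │ ╶─┘ ┌───┤
│   │   │ │↓│     │   │
├─┐ ├─╴ │ │ └─┬───┴─┐ │
│ │ │   │ │↳ ↓│     │ │
│ ╵ │ ┌─┘ ├─┐ │ ┌─┐ ╵ │
│   │ │   │ │↓│ │ │   │
│ ╶─┴─┘ ╷ ╵ │ ╵ ╵ └───┤
│       │   │↳ → → → B│
└───────┴───┴─────────┘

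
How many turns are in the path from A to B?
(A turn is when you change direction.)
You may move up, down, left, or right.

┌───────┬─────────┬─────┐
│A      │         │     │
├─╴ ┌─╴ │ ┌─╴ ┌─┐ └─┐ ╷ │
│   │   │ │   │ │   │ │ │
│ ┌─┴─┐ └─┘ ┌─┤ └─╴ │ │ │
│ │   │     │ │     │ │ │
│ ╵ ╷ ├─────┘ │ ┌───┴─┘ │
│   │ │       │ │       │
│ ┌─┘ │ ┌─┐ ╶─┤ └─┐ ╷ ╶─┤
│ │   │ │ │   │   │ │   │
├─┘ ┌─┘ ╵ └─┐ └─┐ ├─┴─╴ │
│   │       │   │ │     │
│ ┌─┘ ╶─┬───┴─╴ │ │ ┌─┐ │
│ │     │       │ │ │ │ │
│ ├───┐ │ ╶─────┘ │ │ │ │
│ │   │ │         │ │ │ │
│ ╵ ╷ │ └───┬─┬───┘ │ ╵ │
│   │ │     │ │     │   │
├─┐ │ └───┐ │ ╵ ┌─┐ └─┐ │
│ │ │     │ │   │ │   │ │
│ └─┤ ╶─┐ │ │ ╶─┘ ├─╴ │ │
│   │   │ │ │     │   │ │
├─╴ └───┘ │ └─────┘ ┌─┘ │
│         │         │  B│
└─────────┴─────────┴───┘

Directions: right, right, right, down, down, right, right, up, right, up, right, right, down, right, down, left, left, down, down, right, down, down, down, left, left, left, left, up, right, right, right, up, left, up, left, up, left, left, down, down, left, down, right, down, down, right, right, down, down, down, right, right, right, right, up, right, up, left, up, up, up, up, right, right, down, down, down, down, down, down
Number of turns: 37

Solution:

┌───────┬─────────┬─────┐
│A → → ↓│    ↱ → ↓│     │
├─╴ ┌─╴ │ ┌─╴ ┌─┐ └─┐ ╷ │
│   │  ↓│ │↱ ↑│ │↳ ↓│ │ │
│ ┌─┴─┐ └─┘ ┌─┤ └─╴ │ │ │
│ │   │↳ → ↑│ │↓ ← ↲│ │ │
│ ╵ ╷ ├─────┘ │ ┌───┴─┘ │
│   │ │↓ ← ↰  │↓│       │
│ ┌─┘ │ ┌─┐ ╶─┤ └─┐ ╷ ╶─┤
│ │   │↓│ │↑ ↰│↳ ↓│ │   │
├─┘ ┌─┘ ╵ └─┐ └─┐ ├─┴─╴ │
│   │↓ ↲    │↑ ↰│↓│↱ → ↓│
│ ┌─┘ ╶─┬───┴─╴ │ │ ┌─┐ │
│ │  ↳ ↓│↱ → → ↑│↓│↑│ │↓│
│ ├───┐ │ ╶─────┘ │ │ │ │
│ │   │↓│↑ ← ← ← ↲│↑│ │↓│
│ ╵ ╷ │ └───┬─┬───┘ │ ╵ │
│   │ │↳ → ↓│ │    ↑│  ↓│
├─┐ │ └───┐ │ ╵ ┌─┐ └─┐ │
│ │ │     │↓│   │ │↑ ↰│↓│
│ └─┤ ╶─┐ │ │ ╶─┘ ├─╴ │ │
│   │   │ │↓│     │↱ ↑│↓│
├─╴ └───┘ │ └─────┘ ┌─┘ │
│         │↳ → → → ↑│  B│
└─────────┴─────────┴───┘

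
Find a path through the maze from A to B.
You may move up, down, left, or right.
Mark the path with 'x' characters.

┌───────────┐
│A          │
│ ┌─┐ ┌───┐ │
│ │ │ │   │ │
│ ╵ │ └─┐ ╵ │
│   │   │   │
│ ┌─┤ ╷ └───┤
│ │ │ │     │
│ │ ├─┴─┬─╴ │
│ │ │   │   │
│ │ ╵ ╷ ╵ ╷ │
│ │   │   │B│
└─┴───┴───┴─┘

Finding the shortest path through the maze:
Path length: 10 steps
Directions: right → right → down → down → right → down → right → right → down → down

Solution:

┌───────────┐
│A x x      │
│ ┌─┐ ┌───┐ │
│ │ │x│   │ │
│ ╵ │ └─┐ ╵ │
│   │x x│   │
│ ┌─┤ ╷ └───┤
│ │ │ │x x x│
│ │ ├─┴─┬─╴ │
│ │ │   │  x│
│ │ ╵ ╷ ╵ ╷ │
│ │   │   │B│
└─┴───┴───┴─┘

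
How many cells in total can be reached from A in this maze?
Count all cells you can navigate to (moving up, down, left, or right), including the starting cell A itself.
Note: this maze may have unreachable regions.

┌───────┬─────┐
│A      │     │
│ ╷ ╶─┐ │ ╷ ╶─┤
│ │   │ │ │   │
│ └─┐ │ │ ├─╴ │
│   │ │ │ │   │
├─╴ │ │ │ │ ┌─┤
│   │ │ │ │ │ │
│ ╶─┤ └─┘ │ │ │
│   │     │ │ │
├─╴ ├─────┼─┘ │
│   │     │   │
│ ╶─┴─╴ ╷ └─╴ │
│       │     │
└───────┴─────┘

Using BFS/flood-fill to find all reachable cells from A:
Maze size: 7 × 7 = 49 total cells
All cells are reachable — the maze is fully connected.
Reachable cells: 49

Reachable region (· marks reachable cells):

┌───────┬─────┐
│A · · ·│· · ·│
│ ╷ ╶─┐ │ ╷ ╶─┤
│·│· ·│·│·│· ·│
│ └─┐ │ │ ├─╴ │
│· ·│·│·│·│· ·│
├─╴ │ │ │ │ ┌─┤
│· ·│·│·│·│·│·│
│ ╶─┤ └─┘ │ │ │
│· ·│· · ·│·│·│
├─╴ ├─────┼─┘ │
│· ·│· · ·│· ·│
│ ╶─┴─╴ ╷ └─╴ │
│· · · ·│· · ·│
└───────┴─────┘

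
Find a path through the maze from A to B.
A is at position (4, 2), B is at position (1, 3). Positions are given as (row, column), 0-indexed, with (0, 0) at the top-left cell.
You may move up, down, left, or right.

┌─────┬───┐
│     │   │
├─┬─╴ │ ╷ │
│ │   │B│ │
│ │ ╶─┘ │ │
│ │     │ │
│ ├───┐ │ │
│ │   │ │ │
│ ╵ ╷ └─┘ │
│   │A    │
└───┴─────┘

Finding the shortest path from (4, 2) to (1, 3):
Path length: 8 steps
Directions: right → right → up → up → up → up → left → down

Solution:

┌─────┬───┐
│     │↓ ↰│
├─┬─╴ │ ╷ │
│ │   │B│↑│
│ │ ╶─┘ │ │
│ │     │↑│
│ ├───┐ │ │
│ │   │ │↑│
│ ╵ ╷ └─┘ │
│   │A → ↑│
└───┴─────┘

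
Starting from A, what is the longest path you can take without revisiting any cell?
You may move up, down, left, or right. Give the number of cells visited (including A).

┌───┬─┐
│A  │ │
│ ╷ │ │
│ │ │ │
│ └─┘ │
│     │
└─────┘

Finding longest simple path using DFS:
Start: (0, 0)
Longest path visits 7 cells
Path: A → down → down → right → right → up → up

Solution:

┌───┬─┐
│A  │B│
│ ╷ │ │
│↓│ │↑│
│ └─┘ │
│↳ → ↑│
└─────┘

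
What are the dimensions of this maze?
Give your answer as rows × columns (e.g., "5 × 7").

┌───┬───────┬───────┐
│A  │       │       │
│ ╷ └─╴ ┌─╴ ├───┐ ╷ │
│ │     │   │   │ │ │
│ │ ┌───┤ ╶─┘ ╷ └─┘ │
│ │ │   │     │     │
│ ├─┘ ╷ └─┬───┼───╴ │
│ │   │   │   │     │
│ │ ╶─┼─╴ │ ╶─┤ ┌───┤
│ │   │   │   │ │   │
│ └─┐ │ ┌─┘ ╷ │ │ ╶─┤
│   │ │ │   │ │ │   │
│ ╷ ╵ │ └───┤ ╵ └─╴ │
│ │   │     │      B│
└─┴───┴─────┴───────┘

Counting the maze dimensions:
Rows (vertical): 7
Columns (horizontal): 10
Dimensions: 7 × 10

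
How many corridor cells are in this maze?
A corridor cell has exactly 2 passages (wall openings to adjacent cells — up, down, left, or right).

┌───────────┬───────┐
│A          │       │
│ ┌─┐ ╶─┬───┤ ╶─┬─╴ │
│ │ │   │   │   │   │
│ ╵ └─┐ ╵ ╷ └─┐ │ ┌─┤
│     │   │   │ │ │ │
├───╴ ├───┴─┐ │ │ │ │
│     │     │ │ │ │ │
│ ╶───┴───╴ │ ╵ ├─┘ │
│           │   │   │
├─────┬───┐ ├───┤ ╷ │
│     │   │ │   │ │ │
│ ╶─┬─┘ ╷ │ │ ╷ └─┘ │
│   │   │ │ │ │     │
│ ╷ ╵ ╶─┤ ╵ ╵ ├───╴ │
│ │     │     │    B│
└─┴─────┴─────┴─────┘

Counting cells with exactly 2 passages:
Total corridor cells: 62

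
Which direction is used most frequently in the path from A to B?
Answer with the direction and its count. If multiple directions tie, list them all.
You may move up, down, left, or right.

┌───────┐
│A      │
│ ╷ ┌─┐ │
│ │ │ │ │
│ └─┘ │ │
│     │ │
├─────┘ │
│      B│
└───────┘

Directions: right, right, right, down, down, down
Counts: {'right': 3, 'down': 3}
Most common: down and right (tied at 3 times each)

Solution:

┌───────┐
│A → → ↓│
│ ╷ ┌─┐ │
│ │ │ │↓│
│ └─┘ │ │
│     │↓│
├─────┘ │
│      B│
└───────┘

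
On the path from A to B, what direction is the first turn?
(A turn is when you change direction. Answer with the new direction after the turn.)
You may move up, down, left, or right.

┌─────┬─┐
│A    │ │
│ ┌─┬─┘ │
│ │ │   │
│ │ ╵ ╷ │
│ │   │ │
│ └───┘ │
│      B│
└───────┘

Directions: down, down, down, right, right, right
First turn direction: right

Solution:

┌─────┬─┐
│A    │ │
│ ┌─┬─┘ │
│↓│ │   │
│ │ ╵ ╷ │
│↓│   │ │
│ └───┘ │
│↳ → → B│
└───────┘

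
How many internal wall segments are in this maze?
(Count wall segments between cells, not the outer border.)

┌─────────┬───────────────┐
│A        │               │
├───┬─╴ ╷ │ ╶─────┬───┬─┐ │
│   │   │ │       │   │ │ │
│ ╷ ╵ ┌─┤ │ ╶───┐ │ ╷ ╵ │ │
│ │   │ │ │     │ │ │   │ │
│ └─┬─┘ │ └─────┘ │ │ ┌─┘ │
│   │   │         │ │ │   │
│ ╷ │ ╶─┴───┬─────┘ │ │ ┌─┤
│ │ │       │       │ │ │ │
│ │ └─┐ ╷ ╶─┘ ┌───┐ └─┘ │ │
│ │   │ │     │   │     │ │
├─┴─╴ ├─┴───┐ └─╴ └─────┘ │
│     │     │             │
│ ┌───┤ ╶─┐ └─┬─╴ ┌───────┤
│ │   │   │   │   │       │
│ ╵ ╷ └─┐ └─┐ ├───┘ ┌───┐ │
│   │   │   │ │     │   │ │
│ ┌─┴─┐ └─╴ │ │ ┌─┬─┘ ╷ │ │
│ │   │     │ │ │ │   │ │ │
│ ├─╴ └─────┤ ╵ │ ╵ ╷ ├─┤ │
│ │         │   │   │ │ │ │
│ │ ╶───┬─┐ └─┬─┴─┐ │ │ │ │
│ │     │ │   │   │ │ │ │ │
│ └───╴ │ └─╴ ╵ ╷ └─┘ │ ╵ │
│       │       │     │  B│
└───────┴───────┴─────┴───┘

Counting internal wall segments:
Total internal walls: 144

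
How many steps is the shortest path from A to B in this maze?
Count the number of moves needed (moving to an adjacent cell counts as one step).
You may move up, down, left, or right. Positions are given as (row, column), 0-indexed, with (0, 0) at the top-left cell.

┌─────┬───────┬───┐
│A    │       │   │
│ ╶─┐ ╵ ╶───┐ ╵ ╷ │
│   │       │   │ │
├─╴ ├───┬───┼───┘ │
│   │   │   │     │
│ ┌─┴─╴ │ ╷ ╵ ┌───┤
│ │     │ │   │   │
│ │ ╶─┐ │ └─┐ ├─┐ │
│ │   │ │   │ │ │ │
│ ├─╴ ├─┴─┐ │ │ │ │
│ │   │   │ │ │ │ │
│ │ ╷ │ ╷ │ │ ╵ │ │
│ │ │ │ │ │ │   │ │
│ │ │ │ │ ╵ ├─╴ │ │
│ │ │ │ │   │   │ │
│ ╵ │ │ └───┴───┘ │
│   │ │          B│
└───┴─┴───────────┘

Using BFS to find shortest path:
Start: (0, 0), End: (8, 8)
Path found:
(0,0) → (0,1) → (0,2) → (1,2) → (1,3) → (0,3) → (0,4) → (0,5) → (0,6) → (1,6) → (1,7) → (0,7) → (0,8) → (1,8) → (2,8) → (2,7) → (2,6) → (3,6) → (3,5) → (2,5) → (2,4) → (3,4) → (4,4) → (4,5) → (5,5) → (6,5) → (7,5) → (7,4) → (6,4) → (5,4) → (5,3) → (6,3) → (7,3) → (8,3) → (8,4) → (8,5) → (8,6) → (8,7) → (8,8)
Number of steps: 38

Solution:

┌─────┬───────┬───┐
│A → ↓│↱ → → ↓│↱ ↓│
│ ╶─┐ ╵ ╶───┐ ╵ ╷ │
│   │↳ ↑    │↳ ↑│↓│
├─╴ ├───┬───┼───┘ │
│   │   │↓ ↰│↓ ← ↲│
│ ┌─┴─╴ │ ╷ ╵ ┌───┤
│ │     │↓│↑ ↲│   │
│ │ ╶─┐ │ └─┐ ├─┐ │
│ │   │ │↳ ↓│ │ │ │
│ ├─╴ ├─┴─┐ │ │ │ │
│ │   │↓ ↰│↓│ │ │ │
│ │ ╷ │ ╷ │ │ ╵ │ │
│ │ │ │↓│↑│↓│   │ │
│ │ │ │ │ ╵ ├─╴ │ │
│ │ │ │↓│↑ ↲│   │ │
│ ╵ │ │ └───┴───┘ │
│   │ │↳ → → → → B│
└───┴─┴───────────┘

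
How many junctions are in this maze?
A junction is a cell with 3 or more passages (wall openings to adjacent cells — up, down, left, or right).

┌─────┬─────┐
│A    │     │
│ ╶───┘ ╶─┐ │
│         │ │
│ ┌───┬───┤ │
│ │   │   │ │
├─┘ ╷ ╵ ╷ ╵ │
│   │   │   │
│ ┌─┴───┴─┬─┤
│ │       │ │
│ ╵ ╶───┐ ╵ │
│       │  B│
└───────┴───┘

Checking each cell for number of passages:

Junctions found (3+ passages):
  (1, 0): 3 passages
  (1, 3): 3 passages
  (5, 1): 3 passages
Total junctions: 3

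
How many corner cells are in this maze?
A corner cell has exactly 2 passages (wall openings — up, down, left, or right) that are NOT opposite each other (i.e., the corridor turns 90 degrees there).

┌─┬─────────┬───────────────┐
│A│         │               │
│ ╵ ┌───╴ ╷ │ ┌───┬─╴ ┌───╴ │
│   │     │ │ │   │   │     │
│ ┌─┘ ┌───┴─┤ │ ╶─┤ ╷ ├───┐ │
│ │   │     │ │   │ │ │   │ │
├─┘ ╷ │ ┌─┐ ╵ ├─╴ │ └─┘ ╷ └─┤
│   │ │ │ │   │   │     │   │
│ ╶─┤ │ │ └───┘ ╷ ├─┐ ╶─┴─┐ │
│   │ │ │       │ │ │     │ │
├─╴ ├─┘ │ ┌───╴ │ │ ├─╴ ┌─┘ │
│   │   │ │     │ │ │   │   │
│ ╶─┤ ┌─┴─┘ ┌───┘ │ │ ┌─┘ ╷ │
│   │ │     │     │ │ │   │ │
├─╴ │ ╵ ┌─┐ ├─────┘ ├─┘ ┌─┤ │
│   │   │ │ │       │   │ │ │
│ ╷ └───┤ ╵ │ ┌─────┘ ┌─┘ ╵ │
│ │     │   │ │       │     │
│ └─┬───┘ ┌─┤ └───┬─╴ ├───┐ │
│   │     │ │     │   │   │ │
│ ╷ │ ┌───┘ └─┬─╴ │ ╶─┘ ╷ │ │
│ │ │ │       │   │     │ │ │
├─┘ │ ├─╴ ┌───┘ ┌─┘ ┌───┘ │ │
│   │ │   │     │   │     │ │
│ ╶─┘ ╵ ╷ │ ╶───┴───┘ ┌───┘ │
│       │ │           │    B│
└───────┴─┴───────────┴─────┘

Counting corner cells (2 non-opposite passages):
Total corners: 77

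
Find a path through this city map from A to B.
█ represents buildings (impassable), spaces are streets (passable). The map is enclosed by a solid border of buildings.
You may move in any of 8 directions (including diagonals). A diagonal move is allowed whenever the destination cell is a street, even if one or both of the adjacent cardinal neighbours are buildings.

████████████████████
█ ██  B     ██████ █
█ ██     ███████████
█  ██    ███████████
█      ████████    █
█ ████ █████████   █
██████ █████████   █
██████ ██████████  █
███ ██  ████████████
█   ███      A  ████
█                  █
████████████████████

Finding the shortest path from A to B:
Movement: 8-directional
Path length: 13 steps
Directions: left → left → left → left → left → up-left → up-left → up → up → up → up → up → up

Solution:

████████████████████
█ ██  B     ██████ █
█ ██  ↑  ███████████
█  ██ ↑  ███████████
█     ↑████████    █
█ ████↑█████████   █
██████↑█████████   █
██████↑██████████  █
███ ██ ↖████████████
█   ███ ↖←←←←A  ████
█                  █
████████████████████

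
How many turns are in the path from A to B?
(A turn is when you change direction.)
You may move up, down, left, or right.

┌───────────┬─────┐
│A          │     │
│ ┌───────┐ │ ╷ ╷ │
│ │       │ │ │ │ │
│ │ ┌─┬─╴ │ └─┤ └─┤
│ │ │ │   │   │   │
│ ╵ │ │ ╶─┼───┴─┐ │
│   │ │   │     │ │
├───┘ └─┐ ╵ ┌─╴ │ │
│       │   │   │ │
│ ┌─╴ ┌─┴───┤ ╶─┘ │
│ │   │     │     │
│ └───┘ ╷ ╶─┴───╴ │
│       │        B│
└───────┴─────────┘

Directions: down, down, down, right, up, up, right, right, right, down, left, down, right, down, right, up, right, right, down, left, down, right, right, down
Number of turns: 16

Solution:

┌───────────┬─────┐
│A          │     │
│ ┌───────┐ │ ╷ ╷ │
│↓│↱ → → ↓│ │ │ │ │
│ │ ┌─┬─╴ │ └─┤ └─┤
│↓│↑│ │↓ ↲│   │   │
│ ╵ │ │ ╶─┼───┴─┐ │
│↳ ↑│ │↳ ↓│↱ → ↓│ │
├───┘ └─┐ ╵ ┌─╴ │ │
│       │↳ ↑│↓ ↲│ │
│ ┌─╴ ┌─┴───┤ ╶─┘ │
│ │   │     │↳ → ↓│
│ └───┘ ╷ ╶─┴───╴ │
│       │        B│
└───────┴─────────┘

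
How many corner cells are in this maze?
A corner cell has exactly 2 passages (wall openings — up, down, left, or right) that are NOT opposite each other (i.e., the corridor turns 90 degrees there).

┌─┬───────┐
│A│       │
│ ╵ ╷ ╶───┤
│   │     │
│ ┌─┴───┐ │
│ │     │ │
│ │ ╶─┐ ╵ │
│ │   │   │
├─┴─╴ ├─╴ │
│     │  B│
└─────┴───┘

Counting corner cells (2 non-opposite passages):
Total corners: 11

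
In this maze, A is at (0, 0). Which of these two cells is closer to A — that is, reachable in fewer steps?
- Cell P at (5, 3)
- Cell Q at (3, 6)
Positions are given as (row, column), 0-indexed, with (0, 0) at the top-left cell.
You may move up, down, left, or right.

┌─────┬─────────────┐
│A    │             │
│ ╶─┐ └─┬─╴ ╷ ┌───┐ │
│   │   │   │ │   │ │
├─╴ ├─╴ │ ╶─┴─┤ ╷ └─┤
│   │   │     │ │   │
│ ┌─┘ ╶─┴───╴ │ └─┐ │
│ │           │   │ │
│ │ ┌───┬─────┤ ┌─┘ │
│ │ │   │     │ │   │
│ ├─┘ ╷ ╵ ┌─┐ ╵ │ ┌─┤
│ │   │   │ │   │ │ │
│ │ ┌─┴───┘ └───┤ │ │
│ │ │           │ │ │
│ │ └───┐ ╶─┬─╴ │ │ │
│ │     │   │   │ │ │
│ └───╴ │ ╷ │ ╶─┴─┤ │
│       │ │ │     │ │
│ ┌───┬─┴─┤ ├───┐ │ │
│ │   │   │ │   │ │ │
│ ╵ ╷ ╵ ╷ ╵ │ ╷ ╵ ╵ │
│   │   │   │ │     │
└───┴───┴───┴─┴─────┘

Shortest path A → P at (5, 3): 22 steps
Shortest path A → Q at (3, 6): 11 steps

Q is closer (11 steps vs 22 steps).

Path to P:

┌─────┬─────────────┐
│A    │             │
│ ╶─┐ └─┬─╴ ╷ ┌───┐ │
│↳ ↓│   │   │ │   │ │
├─╴ ├─╴ │ ╶─┴─┤ ╷ └─┤
│↓ ↲│   │     │ │   │
│ ┌─┘ ╶─┴───╴ │ └─┐ │
│↓│           │   │ │
│ │ ┌───┬─────┤ ┌─┘ │
│↓│ │↱ ↓│     │ │   │
│ ├─┘ ╷ ╵ ┌─┐ ╵ │ ┌─┤
│↓│↱ ↑│P  │ │   │ │ │
│ │ ┌─┴───┘ └───┤ │ │
│↓│↑│           │ │ │
│ │ └───┐ ╶─┬─╴ │ │ │
│↓│↑ ← ↰│   │   │ │ │
│ └───╴ │ ╷ │ ╶─┴─┤ │
│↳ → → ↑│ │ │     │ │
│ ┌───┬─┴─┤ ├───┐ │ │
│ │   │   │ │   │ │ │
│ ╵ ╷ ╵ ╷ ╵ │ ╷ ╵ ╵ │
│   │   │   │ │     │
└───┴───┴───┴─┴─────┘

Path to Q:

┌─────┬─────────────┐
│A → ↓│             │
│ ╶─┐ └─┬─╴ ╷ ┌───┐ │
│   │↳ ↓│   │ │   │ │
├─╴ ├─╴ │ ╶─┴─┤ ╷ └─┤
│   │↓ ↲│     │ │   │
│ ┌─┘ ╶─┴───╴ │ └─┐ │
│ │  ↳ → → → Q│   │ │
│ │ ┌───┬─────┤ ┌─┘ │
│ │ │   │     │ │   │
│ ├─┘ ╷ ╵ ┌─┐ ╵ │ ┌─┤
│ │   │   │ │   │ │ │
│ │ ┌─┴───┘ └───┤ │ │
│ │ │           │ │ │
│ │ └───┐ ╶─┬─╴ │ │ │
│ │     │   │   │ │ │
│ └───╴ │ ╷ │ ╶─┴─┤ │
│       │ │ │     │ │
│ ┌───┬─┴─┤ ├───┐ │ │
│ │   │   │ │   │ │ │
│ ╵ ╷ ╵ ╷ ╵ │ ╷ ╵ ╵ │
│   │   │   │ │     │
└───┴───┴───┴─┴─────┘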